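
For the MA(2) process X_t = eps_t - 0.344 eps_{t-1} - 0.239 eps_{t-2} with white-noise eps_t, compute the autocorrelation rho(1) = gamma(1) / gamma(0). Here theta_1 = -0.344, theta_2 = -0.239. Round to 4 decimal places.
\rho(1) = -0.2227

For an MA(q) process with theta_0 = 1, the autocovariance is
  gamma(k) = sigma^2 * sum_{i=0..q-k} theta_i * theta_{i+k},
and rho(k) = gamma(k) / gamma(0). Sigma^2 cancels.
  numerator   = (1)*(-0.344) + (-0.344)*(-0.239) = -0.261784.
  denominator = (1)^2 + (-0.344)^2 + (-0.239)^2 = 1.175457.
  rho(1) = -0.261784 / 1.175457 = -0.2227.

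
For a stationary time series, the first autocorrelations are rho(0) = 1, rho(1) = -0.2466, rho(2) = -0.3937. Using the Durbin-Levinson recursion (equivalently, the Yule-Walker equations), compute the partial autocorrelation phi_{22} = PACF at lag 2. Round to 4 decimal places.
\phi_{22} = -0.4839

The PACF at lag k is phi_{kk}, the last component of the solution
to the Yule-Walker system G_k phi = r_k where
  (G_k)_{ij} = rho(|i - j|), (r_k)_i = rho(i), i,j = 1..k.
Equivalently, Durbin-Levinson gives phi_{kk} iteratively:
  phi_{11} = rho(1)
  phi_{kk} = [rho(k) - sum_{j=1..k-1} phi_{k-1,j} rho(k-j)]
            / [1 - sum_{j=1..k-1} phi_{k-1,j} rho(j)],
  phi_{k,j} = phi_{k-1,j} - phi_{kk} phi_{k-1,k-j},  j = 1..k-1.
Step k = 1:
  phi_11 = rho(1) = -0.2466.
Step k = 2:
  phi_22 = [rho(2) - phi_11 rho(1)] / [1 - phi_11 rho(1)] = [-0.3937 - (-0.2466)(-0.2466)] / [1 - (-0.2466)(-0.2466)]
         = -0.45451156 / 0.93918844 = -0.4839.
Therefore phi_{22} = -0.4839.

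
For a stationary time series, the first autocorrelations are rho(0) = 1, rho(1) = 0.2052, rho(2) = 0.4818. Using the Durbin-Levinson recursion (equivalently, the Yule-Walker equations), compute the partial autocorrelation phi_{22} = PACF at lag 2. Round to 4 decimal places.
\phi_{22} = 0.4590

The PACF at lag k is phi_{kk}, the last component of the solution
to the Yule-Walker system G_k phi = r_k where
  (G_k)_{ij} = rho(|i - j|), (r_k)_i = rho(i), i,j = 1..k.
Equivalently, Durbin-Levinson gives phi_{kk} iteratively:
  phi_{11} = rho(1)
  phi_{kk} = [rho(k) - sum_{j=1..k-1} phi_{k-1,j} rho(k-j)]
            / [1 - sum_{j=1..k-1} phi_{k-1,j} rho(j)],
  phi_{k,j} = phi_{k-1,j} - phi_{kk} phi_{k-1,k-j},  j = 1..k-1.
Step k = 1:
  phi_11 = rho(1) = 0.2052.
Step k = 2:
  phi_22 = [rho(2) - phi_11 rho(1)] / [1 - phi_11 rho(1)] = [0.4818 - (0.2052)(0.2052)] / [1 - (0.2052)(0.2052)]
         = 0.43969296 / 0.95789296 = 0.459.
Therefore phi_{22} = 0.4590.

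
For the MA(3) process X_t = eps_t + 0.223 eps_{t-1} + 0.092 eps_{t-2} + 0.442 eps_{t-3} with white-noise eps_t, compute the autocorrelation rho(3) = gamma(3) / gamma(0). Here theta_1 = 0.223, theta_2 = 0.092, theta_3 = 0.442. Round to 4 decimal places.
\rho(3) = 0.3526

For an MA(q) process with theta_0 = 1, the autocovariance is
  gamma(k) = sigma^2 * sum_{i=0..q-k} theta_i * theta_{i+k},
and rho(k) = gamma(k) / gamma(0). Sigma^2 cancels.
  numerator   = (1)*(0.442) = 0.442.
  denominator = (1)^2 + (0.223)^2 + (0.092)^2 + (0.442)^2 = 1.253557.
  rho(3) = 0.442 / 1.253557 = 0.3526.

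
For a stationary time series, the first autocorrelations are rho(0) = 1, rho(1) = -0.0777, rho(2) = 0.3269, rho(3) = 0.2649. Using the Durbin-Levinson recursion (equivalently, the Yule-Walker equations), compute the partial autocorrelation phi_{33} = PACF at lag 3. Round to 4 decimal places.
\phi_{33} = 0.3450

The PACF at lag k is phi_{kk}, the last component of the solution
to the Yule-Walker system G_k phi = r_k where
  (G_k)_{ij} = rho(|i - j|), (r_k)_i = rho(i), i,j = 1..k.
Equivalently, Durbin-Levinson gives phi_{kk} iteratively:
  phi_{11} = rho(1)
  phi_{kk} = [rho(k) - sum_{j=1..k-1} phi_{k-1,j} rho(k-j)]
            / [1 - sum_{j=1..k-1} phi_{k-1,j} rho(j)],
  phi_{k,j} = phi_{k-1,j} - phi_{kk} phi_{k-1,k-j},  j = 1..k-1.
Step k = 1:
  phi_11 = rho(1) = -0.0777.
Step k = 2:
  phi_22 = [rho(2) - phi_11 rho(1)] / [1 - phi_11 rho(1)] = [0.3269 - (-0.0777)(-0.0777)] / [1 - (-0.0777)(-0.0777)]
         = 0.32086271 / 0.99396271 = 0.322812.
  Update: phi_21 = phi_11 - phi_22 phi_11 = -0.0777 - (0.322812)(-0.0777) = -0.052618.
Step k = 3:
  phi_33 = [rho(3) - phi_21 rho(2) - phi_22 rho(1)] / [1 - phi_21 rho(1) - phi_22 rho(2)]
    numerator   = 0.2649 - (-0.052618)(0.3269) - (0.322812)(-0.0777) = 0.30718314
    denominator = 1 - (-0.052618)(-0.0777) - (0.322812)(0.3269) = 0.8903845
  phi_33 = 0.30718314 / 0.8903845 = 0.345.
Therefore phi_{33} = 0.3450.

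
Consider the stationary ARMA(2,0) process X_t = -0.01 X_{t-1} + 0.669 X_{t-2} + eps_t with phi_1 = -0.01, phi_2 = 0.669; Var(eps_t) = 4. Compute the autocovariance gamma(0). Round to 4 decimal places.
\gamma(0) = 7.2472

Multiply the model equation by X_{t-k} and take expectations. With theta_0 = psi_0 = 1 and psi_j the MA(infinity) weights, this gives
  gamma(k) - sum_i phi_i gamma(k-i) = c_k,
  c_k = sigma^2 * sum_{j=k..q} theta_j psi_{j-k}   (c_k = 0 for k > q),
using gamma(-m) = gamma(m).
Pure AR (q = 0): c_0 = sigma^2 = 4, c_k = 0 for k >= 1.
Equations for k = 0, 1, 2 (AR order 2, c_2 = 0):
  (E0) gamma(0) = phi_1 gamma(1) + phi_2 gamma(2) + c_0
  (E1) gamma(1) = phi_1 gamma(0) + phi_2 gamma(1) + c_1
  (E2) gamma(2) = phi_1 gamma(1) + phi_2 gamma(0)
From (E1): gamma(1) = A gamma(0) + B with
  A = phi_1 / (1 - phi_2) = -0.01 / 0.331 = -0.030211,   B = c_1 / (1 - phi_2) = 0 / 0.331 = 0.
Insert (E2) into (E0): gamma(0) (1 - phi_2^2) = phi_1 (1 + phi_2) gamma(1) + c_0.
  phi_1 (1 + phi_2) = (-0.01)(1.669) = -0.01669,   1 - phi_2^2 = 0.552439.
Replace gamma(1) by A gamma(0) + B and collect gamma(0):
  gamma(0) [0.552439 - (-0.01669)(-0.030211)] = c_0 = 4
  gamma(0) * 0.551935 = 4
  gamma(0) = 4 / 0.551935 = 7.247233.
Therefore gamma(0) = 7.2472 (to 4 decimal places).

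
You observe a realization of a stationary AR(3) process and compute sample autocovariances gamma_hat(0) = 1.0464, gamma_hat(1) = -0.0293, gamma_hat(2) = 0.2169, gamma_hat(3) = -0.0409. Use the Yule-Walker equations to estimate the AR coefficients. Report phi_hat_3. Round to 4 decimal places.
\hat\phi_{3} = -0.0300

The Yule-Walker equations for an AR(p) process read, in matrix form,
  Gamma_p phi = r_p,   with   (Gamma_p)_{ij} = gamma(|i - j|),
                       (r_p)_i = gamma(i),   i,j = 1..p.
Substitute the sample gammas (Toeplitz matrix and right-hand side of size 3):
  Gamma_p = [[1.0464, -0.0293, 0.2169], [-0.0293, 1.0464, -0.0293], [0.2169, -0.0293, 1.0464]]
  r_p     = [-0.0293, 0.2169, -0.0409]
Written out (R1..R3):
  (R1) 1.0464 phi_1 - 0.0293 phi_2 + 0.2169 phi_3 = -0.0293
  (R2) -0.0293 phi_1 + 1.0464 phi_2 - 0.0293 phi_3 = 0.2169
  (R3) 0.2169 phi_1 - 0.0293 phi_2 + 1.0464 phi_3 = -0.0409
Gaussian elimination:
  R2 <- R2 - (-0.0293/1.0464) R1 = R2 - (-0.028001) R1:  1.04558 phi_2 - 0.023227 phi_3 = 0.21608
  R3 <- R3 - (0.2169/1.0464) R1 = R3 - (0.207282) R1:  -0.023227 phi_2 + 1.001441 phi_3 = -0.034827
  R3 <- R3 - (-0.023227/1.04558) R2 = R3 - (-0.022214) R2:  1.000925 phi_3 = -0.030027
Back-substitution:
  phi_hat_3 = -0.030027 / 1.000925 = -0.029999
  phi_hat_2 = (0.21608 - (-0.023227)(-0.029999)) / 1.04558 = 0.205994
  phi_hat_1 = (-0.0293 - (-0.0293)(0.205994) - (0.2169)(-0.029999)) / 1.0464 = -0.016015
So phi_hat = [-0.0160, 0.2060, -0.0300].
Therefore phi_hat_3 = -0.0300.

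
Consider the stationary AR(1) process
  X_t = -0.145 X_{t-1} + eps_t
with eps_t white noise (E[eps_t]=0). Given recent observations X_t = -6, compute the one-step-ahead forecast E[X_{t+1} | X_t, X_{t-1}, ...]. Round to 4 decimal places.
E[X_{t+1} \mid \mathcal F_t] = 0.8700

For an AR(p) model X_t = c + sum_i phi_i X_{t-i} + eps_t, the
one-step-ahead conditional mean is
  E[X_{t+1} | X_t, ...] = c + sum_i phi_i X_{t+1-i}.
Substitute known values:
  E[X_{t+1} | ...] = (-0.145) * (-6)
                   = 0.8700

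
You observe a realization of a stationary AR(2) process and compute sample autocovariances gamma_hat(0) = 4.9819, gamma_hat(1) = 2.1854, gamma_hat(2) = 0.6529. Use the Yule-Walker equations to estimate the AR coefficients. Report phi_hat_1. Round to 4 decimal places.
\hat\phi_{1} = 0.4720

The Yule-Walker equations for an AR(p) process read, in matrix form,
  Gamma_p phi = r_p,   with   (Gamma_p)_{ij} = gamma(|i - j|),
                       (r_p)_i = gamma(i),   i,j = 1..p.
Substitute the sample gammas (Toeplitz matrix and right-hand side of size 2):
  Gamma_p = [[4.9819, 2.1854], [2.1854, 4.9819]]
  r_p     = [2.1854, 0.6529]
Written out:
  4.9819 phi_1 + 2.1854 phi_2 = 2.1854
  2.1854 phi_1 + 4.9819 phi_2 = 0.6529
Solve by Cramer's rule:
  det = gamma(0)^2 - gamma(1)^2 = (4.9819)^2 - (2.1854)^2 = 24.81932761 - 4.77597316 = 20.04335445
  phi_hat_1 = [gamma(1) gamma(0) - gamma(1) gamma(2)] / det = [(2.1854)(4.9819) - (2.1854)(0.6529)] / 20.04335445 = 9.4605966 / 20.04335445 = 0.472
  phi_hat_2 = [gamma(0) gamma(2) - gamma(1)^2] / det = [(4.9819)(0.6529) - (2.1854)^2] / 20.04335445 = -1.52329065 / 20.04335445 = -0.076
So phi_hat = [0.4720, -0.0760].
Therefore phi_hat_1 = 0.4720.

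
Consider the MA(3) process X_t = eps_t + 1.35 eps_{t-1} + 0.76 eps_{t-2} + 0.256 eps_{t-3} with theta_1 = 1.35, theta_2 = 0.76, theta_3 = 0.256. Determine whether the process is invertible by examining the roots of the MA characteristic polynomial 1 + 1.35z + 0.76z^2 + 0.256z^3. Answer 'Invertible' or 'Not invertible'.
\text{Invertible}

The MA(q) characteristic polynomial is P(z) = 1 + 1.35z + 0.76z^2 + 0.256z^3.
Invertibility requires all roots to lie outside the unit circle, i.e. |z| > 1 for every root.
Degree 3: look for a simple real root z0 first, then factor out (1 - z/z0) and solve the remaining quadratic.
Testing z0 = -1.25: P(-1.25) = 1 + (1.35)(-1.25) + (0.76)(-1.25)^2 + (0.256)(-1.25)^3
  = 1 + (-1.6875) + (1.1875) + (-0.5) = 0.  So z_0 = -1.25 is a root, |z_0| = 1.25.
Divide out the factor (1 + 0.8 z) = (1 - z/z0) (since 1/z0 = -0.8):
  P(z) = (1 + 0.8 z)(1 + (0.55) z + (0.32) z^2)
  [check: z-coef 0.55 - (-0.8) = 1.35; z^2-coef 0.32 - (-0.8)(0.55) = 0.76; z^3-coef -(-0.8)(0.32) = 0.256.]
Remaining roots from the quadratic factor 1 + (0.55) z + (0.32) z^2:
  Set 1 + (0.55) z + (0.32) z^2 = 0, i.e. a z^2 + b z + c = 0 with a = 0.32, b = 0.55, c = 1.
  Discriminant D = b^2 - 4ac = (0.55)^2 - 4*(0.32)*1 = 0.3025 - (1.28) = -0.9775.
  D < 0, so the roots are the complex-conjugate pair z = (-b +/- i sqrt(-D)) / (2a) = -0.8594 +/- 1.5448i.
  For a conjugate pair |z|^2 = z * conj(z) = (product of roots) = c/a = 1/(0.32) = 3.125, so |z| = sqrt(3.125) = 1.7678 for both roots.
Moduli of all roots: 1.2500, 1.7678, 1.7678.
All moduli strictly greater than 1? Yes.
Verdict: Invertible.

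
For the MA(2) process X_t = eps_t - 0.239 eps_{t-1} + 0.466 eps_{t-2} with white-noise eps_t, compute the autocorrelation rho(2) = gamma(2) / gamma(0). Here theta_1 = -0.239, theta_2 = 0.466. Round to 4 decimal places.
\rho(2) = 0.3657

For an MA(q) process with theta_0 = 1, the autocovariance is
  gamma(k) = sigma^2 * sum_{i=0..q-k} theta_i * theta_{i+k},
and rho(k) = gamma(k) / gamma(0). Sigma^2 cancels.
  numerator   = (1)*(0.466) = 0.466.
  denominator = (1)^2 + (-0.239)^2 + (0.466)^2 = 1.274277.
  rho(2) = 0.466 / 1.274277 = 0.3657.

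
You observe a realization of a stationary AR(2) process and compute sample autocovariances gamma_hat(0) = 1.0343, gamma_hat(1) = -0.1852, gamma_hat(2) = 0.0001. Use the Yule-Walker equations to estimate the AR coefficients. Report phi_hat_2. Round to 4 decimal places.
\hat\phi_{2} = -0.0330

The Yule-Walker equations for an AR(p) process read, in matrix form,
  Gamma_p phi = r_p,   with   (Gamma_p)_{ij} = gamma(|i - j|),
                       (r_p)_i = gamma(i),   i,j = 1..p.
Substitute the sample gammas (Toeplitz matrix and right-hand side of size 2):
  Gamma_p = [[1.0343, -0.1852], [-0.1852, 1.0343]]
  r_p     = [-0.1852, 0.0001]
Written out:
  1.0343 phi_1 - 0.1852 phi_2 = -0.1852
  -0.1852 phi_1 + 1.0343 phi_2 = 0.0001
Solve by Cramer's rule:
  det = gamma(0)^2 - gamma(1)^2 = (1.0343)^2 - (-0.1852)^2 = 1.06977649 - 0.03429904 = 1.03547745
  phi_hat_1 = [gamma(1) gamma(0) - gamma(1) gamma(2)] / det = [(-0.1852)(1.0343) - (-0.1852)(0.0001)] / 1.03547745 = -0.19153384 / 1.03547745 = -0.185
  phi_hat_2 = [gamma(0) gamma(2) - gamma(1)^2] / det = [(1.0343)(0.0001) - (-0.1852)^2] / 1.03547745 = -0.03419561 / 1.03547745 = -0.033
So phi_hat = [-0.1850, -0.0330].
Therefore phi_hat_2 = -0.0330.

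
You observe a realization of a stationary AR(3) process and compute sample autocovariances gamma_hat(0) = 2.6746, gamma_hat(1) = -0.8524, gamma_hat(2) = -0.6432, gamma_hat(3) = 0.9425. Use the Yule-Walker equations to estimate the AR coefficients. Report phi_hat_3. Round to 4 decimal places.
\hat\phi_{3} = 0.1630

The Yule-Walker equations for an AR(p) process read, in matrix form,
  Gamma_p phi = r_p,   with   (Gamma_p)_{ij} = gamma(|i - j|),
                       (r_p)_i = gamma(i),   i,j = 1..p.
Substitute the sample gammas (Toeplitz matrix and right-hand side of size 3):
  Gamma_p = [[2.6746, -0.8524, -0.6432], [-0.8524, 2.6746, -0.8524], [-0.6432, -0.8524, 2.6746]]
  r_p     = [-0.8524, -0.6432, 0.9425]
Written out (R1..R3):
  (R1) 2.6746 phi_1 - 0.8524 phi_2 - 0.6432 phi_3 = -0.8524
  (R2) -0.8524 phi_1 + 2.6746 phi_2 - 0.8524 phi_3 = -0.6432
  (R3) -0.6432 phi_1 - 0.8524 phi_2 + 2.6746 phi_3 = 0.9425
Gaussian elimination:
  R2 <- R2 - (-0.8524/2.6746) R1 = R2 - (-0.318702) R1:  2.402939 phi_2 - 1.057389 phi_3 = -0.914861
  R3 <- R3 - (-0.6432/2.6746) R1 = R3 - (-0.240485) R1:  -1.057389 phi_2 + 2.51992 phi_3 = 0.737511
  R3 <- R3 - (-1.057389/2.402939) R2 = R3 - (-0.44004) R2:  2.054627 phi_3 = 0.334935
Back-substitution:
  phi_hat_3 = 0.334935 / 2.054627 = 0.163015
  phi_hat_2 = (-0.914861 - (-1.057389)(0.163015)) / 2.402939 = -0.308993
  phi_hat_1 = (-0.8524 - (-0.8524)(-0.308993) - (-0.6432)(0.163015)) / 2.6746 = -0.377976
So phi_hat = [-0.3780, -0.3090, 0.1630].
Therefore phi_hat_3 = 0.1630.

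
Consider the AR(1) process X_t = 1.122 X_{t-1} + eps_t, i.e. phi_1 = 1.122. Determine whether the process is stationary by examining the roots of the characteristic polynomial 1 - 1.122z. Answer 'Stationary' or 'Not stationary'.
\text{Not stationary}

The AR(p) characteristic polynomial is P(z) = 1 - 1.122z.
Stationarity requires all roots to lie outside the unit circle, i.e. |z| > 1 for every root.
This is linear in z: 1 + (-1.122) z = 0  =>  z = -1/(-1.122) = 0.891266,  |z| = 0.891266.
Moduli of all roots: 0.8913.
All moduli strictly greater than 1? No.
Verdict: Not stationary.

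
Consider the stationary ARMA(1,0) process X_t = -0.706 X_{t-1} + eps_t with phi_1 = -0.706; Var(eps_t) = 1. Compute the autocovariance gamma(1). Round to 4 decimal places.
\gamma(1) = -1.4076

Multiply the model equation by X_{t-k} and take expectations. With theta_0 = psi_0 = 1 and psi_j the MA(infinity) weights, this gives
  gamma(k) - sum_i phi_i gamma(k-i) = c_k,
  c_k = sigma^2 * sum_{j=k..q} theta_j psi_{j-k}   (c_k = 0 for k > q),
using gamma(-m) = gamma(m).
Pure AR (q = 0): c_0 = sigma^2 = 1, c_k = 0 for k >= 1.
Equations for k = 0 and k = 1 (AR order 1):
  gamma(0) = phi_1 gamma(1) + c_0
  gamma(1) = phi_1 gamma(0) + c_1
Substituting the second into the first: gamma(0) (1 - phi_1^2) = c_0 + phi_1 c_1, so
  gamma(0) = c_0 / (1 - phi_1^2) = 1 / (1 - (-0.706)^2) = 1 / 0.501564 = 1.993764.
  gamma(1) = phi_1 gamma(0) = (-0.706)(1.993764) = -1.407597.
Therefore gamma(1) = -1.4076 (to 4 decimal places).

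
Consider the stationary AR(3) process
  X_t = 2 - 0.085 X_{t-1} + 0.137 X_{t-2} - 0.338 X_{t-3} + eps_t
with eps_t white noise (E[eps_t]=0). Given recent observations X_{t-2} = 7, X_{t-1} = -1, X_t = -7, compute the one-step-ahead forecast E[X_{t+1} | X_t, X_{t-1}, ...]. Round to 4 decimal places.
E[X_{t+1} \mid \mathcal F_t] = 0.0920

For an AR(p) model X_t = c + sum_i phi_i X_{t-i} + eps_t, the
one-step-ahead conditional mean is
  E[X_{t+1} | X_t, ...] = c + sum_i phi_i X_{t+1-i}.
Substitute known values:
  E[X_{t+1} | ...] = 2 + (-0.085) * (-7) + (0.137) * (-1) + (-0.338) * (7)
                   = 0.0920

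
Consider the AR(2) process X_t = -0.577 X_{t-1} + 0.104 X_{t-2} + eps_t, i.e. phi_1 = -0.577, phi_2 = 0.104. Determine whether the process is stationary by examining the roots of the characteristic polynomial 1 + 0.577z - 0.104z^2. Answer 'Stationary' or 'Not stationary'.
\text{Stationary}

The AR(p) characteristic polynomial is P(z) = 1 + 0.577z - 0.104z^2.
Stationarity requires all roots to lie outside the unit circle, i.e. |z| > 1 for every root.
Set 1 + (0.577) z + (-0.104) z^2 = 0, i.e. a z^2 + b z + c = 0 with a = -0.104, b = 0.577, c = 1.
Discriminant D = b^2 - 4ac = (0.577)^2 - 4*(-0.104)*1 = 0.332929 - (-0.416) = 0.748929.
D >= 0, so the roots are real: z = (-b +/- sqrt(D)) / (2a) = (-0.577 +/- 0.865407) / (-0.208).
  z_1 = (-0.577 + 0.865407) / (-0.208) = -1.3866,   |z_1| = 1.3866.
  z_2 = (-0.577 - 0.865407) / (-0.208) = 6.9346,   |z_2| = 6.9346.
Moduli of all roots: 1.3866, 6.9346.
All moduli strictly greater than 1? Yes.
Verdict: Stationary.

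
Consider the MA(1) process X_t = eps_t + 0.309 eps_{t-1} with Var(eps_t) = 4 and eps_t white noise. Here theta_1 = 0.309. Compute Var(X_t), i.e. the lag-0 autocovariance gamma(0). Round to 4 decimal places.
\gamma(0) = 4.3819

For an MA(q) process X_t = eps_t + sum_i theta_i eps_{t-i} with
Var(eps_t) = sigma^2, the variance is
  gamma(0) = sigma^2 * (1 + sum_i theta_i^2).
  sum_i theta_i^2 = (0.309)^2 = 0.095481.
  gamma(0) = 4 * (1 + 0.095481) = 4 * 1.095481 = 4.381924, which rounds to 4.3819.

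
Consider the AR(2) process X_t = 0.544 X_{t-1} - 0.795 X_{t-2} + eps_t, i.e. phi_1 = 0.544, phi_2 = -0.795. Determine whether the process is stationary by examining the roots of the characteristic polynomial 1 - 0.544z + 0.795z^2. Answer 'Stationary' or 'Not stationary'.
\text{Stationary}

The AR(p) characteristic polynomial is P(z) = 1 - 0.544z + 0.795z^2.
Stationarity requires all roots to lie outside the unit circle, i.e. |z| > 1 for every root.
Set 1 + (-0.544) z + (0.795) z^2 = 0, i.e. a z^2 + b z + c = 0 with a = 0.795, b = -0.544, c = 1.
Discriminant D = b^2 - 4ac = (-0.544)^2 - 4*(0.795)*1 = 0.295936 - (3.18) = -2.884064.
D < 0, so the roots are the complex-conjugate pair z = (-b +/- i sqrt(-D)) / (2a) = 0.3421 +/- 1.0681i.
For a conjugate pair |z|^2 = z * conj(z) = (product of roots) = c/a = 1/(0.795) = 1.257862, so |z| = sqrt(1.257862) = 1.1215 for both roots.
Moduli of all roots: 1.1215, 1.1215.
All moduli strictly greater than 1? Yes.
Verdict: Stationary.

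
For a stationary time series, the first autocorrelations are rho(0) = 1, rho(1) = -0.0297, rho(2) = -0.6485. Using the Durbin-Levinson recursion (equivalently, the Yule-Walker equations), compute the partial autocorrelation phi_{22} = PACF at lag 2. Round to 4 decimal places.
\phi_{22} = -0.6500

The PACF at lag k is phi_{kk}, the last component of the solution
to the Yule-Walker system G_k phi = r_k where
  (G_k)_{ij} = rho(|i - j|), (r_k)_i = rho(i), i,j = 1..k.
Equivalently, Durbin-Levinson gives phi_{kk} iteratively:
  phi_{11} = rho(1)
  phi_{kk} = [rho(k) - sum_{j=1..k-1} phi_{k-1,j} rho(k-j)]
            / [1 - sum_{j=1..k-1} phi_{k-1,j} rho(j)],
  phi_{k,j} = phi_{k-1,j} - phi_{kk} phi_{k-1,k-j},  j = 1..k-1.
Step k = 1:
  phi_11 = rho(1) = -0.0297.
Step k = 2:
  phi_22 = [rho(2) - phi_11 rho(1)] / [1 - phi_11 rho(1)] = [-0.6485 - (-0.0297)(-0.0297)] / [1 - (-0.0297)(-0.0297)]
         = -0.64938209 / 0.99911791 = -0.65.
Therefore phi_{22} = -0.6500.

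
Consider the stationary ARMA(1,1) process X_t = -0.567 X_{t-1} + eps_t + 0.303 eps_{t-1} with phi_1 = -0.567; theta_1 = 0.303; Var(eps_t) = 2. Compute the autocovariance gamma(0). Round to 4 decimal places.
\gamma(0) = 2.2054

Multiply the model equation by X_{t-k} and take expectations. With theta_0 = psi_0 = 1 and psi_j the MA(infinity) weights, this gives
  gamma(k) - sum_i phi_i gamma(k-i) = c_k,
  c_k = sigma^2 * sum_{j=k..q} theta_j psi_{j-k}   (c_k = 0 for k > q),
using gamma(-m) = gamma(m).
psi-weights needed (psi_j = theta_j + sum_i phi_i psi_{j-i}):
  psi_1 = theta_1 + phi_1 = 0.303 + (-0.567) = -0.264
Right-hand sides:
  c_0 = sigma^2 (1 + theta_1 psi_1) = 2 * (1 + (0.303)(-0.264)) = 2 * 0.920008 = 1.840016
  c_1 = sigma^2 theta_1 = 2 * (0.303) = 0.606
  c_2 = 0
Equations for k = 0 and k = 1 (AR order 1):
  gamma(0) = phi_1 gamma(1) + c_0
  gamma(1) = phi_1 gamma(0) + c_1
Substituting the second into the first: gamma(0) (1 - phi_1^2) = c_0 + phi_1 c_1, so
  gamma(0) = (c_0 + phi_1 c_1) / (1 - phi_1^2) = (1.840016 + (-0.567)(0.606)) / (1 - (-0.567)^2) = 1.496414 / 0.678511 = 2.205438.
Therefore gamma(0) = 2.2054 (to 4 decimal places).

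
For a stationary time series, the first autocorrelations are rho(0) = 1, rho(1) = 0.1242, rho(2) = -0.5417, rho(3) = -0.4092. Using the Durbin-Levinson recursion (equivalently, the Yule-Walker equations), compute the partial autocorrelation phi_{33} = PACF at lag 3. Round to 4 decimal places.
\phi_{33} = -0.3490

The PACF at lag k is phi_{kk}, the last component of the solution
to the Yule-Walker system G_k phi = r_k where
  (G_k)_{ij} = rho(|i - j|), (r_k)_i = rho(i), i,j = 1..k.
Equivalently, Durbin-Levinson gives phi_{kk} iteratively:
  phi_{11} = rho(1)
  phi_{kk} = [rho(k) - sum_{j=1..k-1} phi_{k-1,j} rho(k-j)]
            / [1 - sum_{j=1..k-1} phi_{k-1,j} rho(j)],
  phi_{k,j} = phi_{k-1,j} - phi_{kk} phi_{k-1,k-j},  j = 1..k-1.
Step k = 1:
  phi_11 = rho(1) = 0.1242.
Step k = 2:
  phi_22 = [rho(2) - phi_11 rho(1)] / [1 - phi_11 rho(1)] = [-0.5417 - (0.1242)(0.1242)] / [1 - (0.1242)(0.1242)]
         = -0.55712564 / 0.98457436 = -0.565854.
  Update: phi_21 = phi_11 - phi_22 phi_11 = 0.1242 - (-0.565854)(0.1242) = 0.194479.
Step k = 3:
  phi_33 = [rho(3) - phi_21 rho(2) - phi_22 rho(1)] / [1 - phi_21 rho(1) - phi_22 rho(2)]
    numerator   = -0.4092 - (0.194479)(-0.5417) - (-0.565854)(0.1242) = -0.23357156
    denominator = 1 - (0.194479)(0.1242) - (-0.565854)(-0.5417) = 0.66932242
  phi_33 = -0.23357156 / 0.66932242 = -0.349.
Therefore phi_{33} = -0.3490.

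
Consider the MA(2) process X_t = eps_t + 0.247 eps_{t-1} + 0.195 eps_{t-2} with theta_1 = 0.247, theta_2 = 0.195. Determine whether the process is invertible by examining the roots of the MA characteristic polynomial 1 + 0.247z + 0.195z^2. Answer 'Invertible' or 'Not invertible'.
\text{Invertible}

The MA(q) characteristic polynomial is P(z) = 1 + 0.247z + 0.195z^2.
Invertibility requires all roots to lie outside the unit circle, i.e. |z| > 1 for every root.
Set 1 + (0.247) z + (0.195) z^2 = 0, i.e. a z^2 + b z + c = 0 with a = 0.195, b = 0.247, c = 1.
Discriminant D = b^2 - 4ac = (0.247)^2 - 4*(0.195)*1 = 0.061009 - (0.78) = -0.718991.
D < 0, so the roots are the complex-conjugate pair z = (-b +/- i sqrt(-D)) / (2a) = -0.6333 +/- 2.1742i.
For a conjugate pair |z|^2 = z * conj(z) = (product of roots) = c/a = 1/(0.195) = 5.128205, so |z| = sqrt(5.128205) = 2.2646 for both roots.
Moduli of all roots: 2.2646, 2.2646.
All moduli strictly greater than 1? Yes.
Verdict: Invertible.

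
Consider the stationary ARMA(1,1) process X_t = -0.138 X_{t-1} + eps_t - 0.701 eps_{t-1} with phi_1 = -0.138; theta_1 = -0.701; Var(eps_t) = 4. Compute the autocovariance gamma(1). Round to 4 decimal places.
\gamma(1) = -3.7521

Multiply the model equation by X_{t-k} and take expectations. With theta_0 = psi_0 = 1 and psi_j the MA(infinity) weights, this gives
  gamma(k) - sum_i phi_i gamma(k-i) = c_k,
  c_k = sigma^2 * sum_{j=k..q} theta_j psi_{j-k}   (c_k = 0 for k > q),
using gamma(-m) = gamma(m).
psi-weights needed (psi_j = theta_j + sum_i phi_i psi_{j-i}):
  psi_1 = theta_1 + phi_1 = -0.701 + (-0.138) = -0.839
Right-hand sides:
  c_0 = sigma^2 (1 + theta_1 psi_1) = 4 * (1 + (-0.701)(-0.839)) = 4 * 1.588139 = 6.352556
  c_1 = sigma^2 theta_1 = 4 * (-0.701) = -2.804
  c_2 = 0
Equations for k = 0 and k = 1 (AR order 1):
  gamma(0) = phi_1 gamma(1) + c_0
  gamma(1) = phi_1 gamma(0) + c_1
Substituting the second into the first: gamma(0) (1 - phi_1^2) = c_0 + phi_1 c_1, so
  gamma(0) = (c_0 + phi_1 c_1) / (1 - phi_1^2) = (6.352556 + (-0.138)(-2.804)) / (1 - (-0.138)^2) = 6.739508 / 0.980956 = 6.870347.
  gamma(1) = phi_1 gamma(0) + c_1 = (-0.138)(6.870347) + (-2.804) = -3.752108.
Therefore gamma(1) = -3.7521 (to 4 decimal places).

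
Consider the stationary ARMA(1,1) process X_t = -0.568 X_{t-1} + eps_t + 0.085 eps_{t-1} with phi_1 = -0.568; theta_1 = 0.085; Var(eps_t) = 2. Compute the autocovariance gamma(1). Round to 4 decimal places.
\gamma(1) = -1.3572

Multiply the model equation by X_{t-k} and take expectations. With theta_0 = psi_0 = 1 and psi_j the MA(infinity) weights, this gives
  gamma(k) - sum_i phi_i gamma(k-i) = c_k,
  c_k = sigma^2 * sum_{j=k..q} theta_j psi_{j-k}   (c_k = 0 for k > q),
using gamma(-m) = gamma(m).
psi-weights needed (psi_j = theta_j + sum_i phi_i psi_{j-i}):
  psi_1 = theta_1 + phi_1 = 0.085 + (-0.568) = -0.483
Right-hand sides:
  c_0 = sigma^2 (1 + theta_1 psi_1) = 2 * (1 + (0.085)(-0.483)) = 2 * 0.958945 = 1.91789
  c_1 = sigma^2 theta_1 = 2 * (0.085) = 0.17
  c_2 = 0
Equations for k = 0 and k = 1 (AR order 1):
  gamma(0) = phi_1 gamma(1) + c_0
  gamma(1) = phi_1 gamma(0) + c_1
Substituting the second into the first: gamma(0) (1 - phi_1^2) = c_0 + phi_1 c_1, so
  gamma(0) = (c_0 + phi_1 c_1) / (1 - phi_1^2) = (1.91789 + (-0.568)(0.17)) / (1 - (-0.568)^2) = 1.82133 / 0.677376 = 2.688802.
  gamma(1) = phi_1 gamma(0) + c_1 = (-0.568)(2.688802) + (0.17) = -1.35724.
Therefore gamma(1) = -1.3572 (to 4 decimal places).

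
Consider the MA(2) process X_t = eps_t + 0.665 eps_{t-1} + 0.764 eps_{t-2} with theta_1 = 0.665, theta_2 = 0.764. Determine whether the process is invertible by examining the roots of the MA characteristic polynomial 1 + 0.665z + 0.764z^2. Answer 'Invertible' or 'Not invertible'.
\text{Invertible}

The MA(q) characteristic polynomial is P(z) = 1 + 0.665z + 0.764z^2.
Invertibility requires all roots to lie outside the unit circle, i.e. |z| > 1 for every root.
Set 1 + (0.665) z + (0.764) z^2 = 0, i.e. a z^2 + b z + c = 0 with a = 0.764, b = 0.665, c = 1.
Discriminant D = b^2 - 4ac = (0.665)^2 - 4*(0.764)*1 = 0.442225 - (3.056) = -2.613775.
D < 0, so the roots are the complex-conjugate pair z = (-b +/- i sqrt(-D)) / (2a) = -0.4352 +/- 1.0581i.
For a conjugate pair |z|^2 = z * conj(z) = (product of roots) = c/a = 1/(0.764) = 1.308901, so |z| = sqrt(1.308901) = 1.1441 for both roots.
Moduli of all roots: 1.1441, 1.1441.
All moduli strictly greater than 1? Yes.
Verdict: Invertible.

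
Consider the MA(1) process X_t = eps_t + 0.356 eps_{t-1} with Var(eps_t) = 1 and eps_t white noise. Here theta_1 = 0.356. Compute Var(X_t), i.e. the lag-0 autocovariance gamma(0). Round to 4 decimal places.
\gamma(0) = 1.1267

For an MA(q) process X_t = eps_t + sum_i theta_i eps_{t-i} with
Var(eps_t) = sigma^2, the variance is
  gamma(0) = sigma^2 * (1 + sum_i theta_i^2).
  sum_i theta_i^2 = (0.356)^2 = 0.126736.
  gamma(0) = 1 * (1 + 0.126736) = 1 * 1.126736 = 1.126736, which rounds to 1.1267.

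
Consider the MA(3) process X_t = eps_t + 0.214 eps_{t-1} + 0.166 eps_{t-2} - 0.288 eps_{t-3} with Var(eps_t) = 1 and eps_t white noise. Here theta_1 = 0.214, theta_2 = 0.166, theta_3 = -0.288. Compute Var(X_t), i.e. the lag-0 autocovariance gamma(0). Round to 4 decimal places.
\gamma(0) = 1.1563

For an MA(q) process X_t = eps_t + sum_i theta_i eps_{t-i} with
Var(eps_t) = sigma^2, the variance is
  gamma(0) = sigma^2 * (1 + sum_i theta_i^2).
  sum_i theta_i^2 = (0.214)^2 + (0.166)^2 + (-0.288)^2 = 0.045796 + 0.027556 + 0.082944 = 0.156296.
  gamma(0) = 1 * (1 + 0.156296) = 1 * 1.156296 = 1.156296, which rounds to 1.1563.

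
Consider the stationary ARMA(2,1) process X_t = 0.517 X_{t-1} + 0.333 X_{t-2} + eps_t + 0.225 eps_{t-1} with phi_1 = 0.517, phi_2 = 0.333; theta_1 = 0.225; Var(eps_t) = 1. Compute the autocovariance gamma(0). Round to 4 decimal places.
\gamma(0) = 3.9428

Multiply the model equation by X_{t-k} and take expectations. With theta_0 = psi_0 = 1 and psi_j the MA(infinity) weights, this gives
  gamma(k) - sum_i phi_i gamma(k-i) = c_k,
  c_k = sigma^2 * sum_{j=k..q} theta_j psi_{j-k}   (c_k = 0 for k > q),
using gamma(-m) = gamma(m).
psi-weights needed (psi_j = theta_j + sum_i phi_i psi_{j-i}):
  psi_1 = theta_1 + phi_1 = 0.225 + (0.517) = 0.742
Right-hand sides:
  c_0 = sigma^2 (1 + theta_1 psi_1) = 1 * (1 + (0.225)(0.742)) = 1 * 1.16695 = 1.16695
  c_1 = sigma^2 theta_1 = 1 * (0.225) = 0.225
  c_2 = 0
Equations for k = 0, 1, 2 (AR order 2, c_2 = 0):
  (E0) gamma(0) = phi_1 gamma(1) + phi_2 gamma(2) + c_0
  (E1) gamma(1) = phi_1 gamma(0) + phi_2 gamma(1) + c_1
  (E2) gamma(2) = phi_1 gamma(1) + phi_2 gamma(0)
From (E1): gamma(1) = A gamma(0) + B with
  A = phi_1 / (1 - phi_2) = 0.517 / 0.667 = 0.775112,   B = c_1 / (1 - phi_2) = 0.225 / 0.667 = 0.337331.
Insert (E2) into (E0): gamma(0) (1 - phi_2^2) = phi_1 (1 + phi_2) gamma(1) + c_0.
  phi_1 (1 + phi_2) = (0.517)(1.333) = 0.689161,   1 - phi_2^2 = 0.889111.
Replace gamma(1) by A gamma(0) + B and collect gamma(0):
  gamma(0) [0.889111 - (0.689161)(0.775112)] = (0.689161)(0.337331) + 1.16695
  gamma(0) * 0.354934 = 1.399426
  gamma(0) = 1.399426 / 0.354934 = 3.94278.
Therefore gamma(0) = 3.9428 (to 4 decimal places).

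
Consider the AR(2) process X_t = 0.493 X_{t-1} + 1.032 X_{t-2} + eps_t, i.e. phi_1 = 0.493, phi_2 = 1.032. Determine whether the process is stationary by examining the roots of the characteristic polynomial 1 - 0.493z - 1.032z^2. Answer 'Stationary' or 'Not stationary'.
\text{Not stationary}

The AR(p) characteristic polynomial is P(z) = 1 - 0.493z - 1.032z^2.
Stationarity requires all roots to lie outside the unit circle, i.e. |z| > 1 for every root.
Set 1 + (-0.493) z + (-1.032) z^2 = 0, i.e. a z^2 + b z + c = 0 with a = -1.032, b = -0.493, c = 1.
Discriminant D = b^2 - 4ac = (-0.493)^2 - 4*(-1.032)*1 = 0.243049 - (-4.128) = 4.371049.
D >= 0, so the roots are real: z = (-b +/- sqrt(D)) / (2a) = (0.493 +/- 2.090705) / (-2.064).
  z_1 = (0.493 + 2.090705) / (-2.064) = -1.2518,   |z_1| = 1.2518.
  z_2 = (0.493 - 2.090705) / (-2.064) = 0.7741,   |z_2| = 0.7741.
Moduli of all roots: 1.2518, 0.7741.
All moduli strictly greater than 1? No.
Verdict: Not stationary.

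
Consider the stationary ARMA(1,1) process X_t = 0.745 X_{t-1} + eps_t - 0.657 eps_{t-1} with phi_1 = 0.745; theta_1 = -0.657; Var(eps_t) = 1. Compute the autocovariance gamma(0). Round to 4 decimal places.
\gamma(0) = 1.0174

Multiply the model equation by X_{t-k} and take expectations. With theta_0 = psi_0 = 1 and psi_j the MA(infinity) weights, this gives
  gamma(k) - sum_i phi_i gamma(k-i) = c_k,
  c_k = sigma^2 * sum_{j=k..q} theta_j psi_{j-k}   (c_k = 0 for k > q),
using gamma(-m) = gamma(m).
psi-weights needed (psi_j = theta_j + sum_i phi_i psi_{j-i}):
  psi_1 = theta_1 + phi_1 = -0.657 + (0.745) = 0.088
Right-hand sides:
  c_0 = sigma^2 (1 + theta_1 psi_1) = 1 * (1 + (-0.657)(0.088)) = 1 * 0.942184 = 0.942184
  c_1 = sigma^2 theta_1 = 1 * (-0.657) = -0.657
  c_2 = 0
Equations for k = 0 and k = 1 (AR order 1):
  gamma(0) = phi_1 gamma(1) + c_0
  gamma(1) = phi_1 gamma(0) + c_1
Substituting the second into the first: gamma(0) (1 - phi_1^2) = c_0 + phi_1 c_1, so
  gamma(0) = (c_0 + phi_1 c_1) / (1 - phi_1^2) = (0.942184 + (0.745)(-0.657)) / (1 - (0.745)^2) = 0.452719 / 0.444975 = 1.017403.
Therefore gamma(0) = 1.0174 (to 4 decimal places).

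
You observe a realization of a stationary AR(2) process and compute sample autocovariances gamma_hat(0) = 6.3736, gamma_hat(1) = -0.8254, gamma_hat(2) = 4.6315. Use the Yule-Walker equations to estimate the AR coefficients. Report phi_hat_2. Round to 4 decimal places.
\hat\phi_{2} = 0.7220

The Yule-Walker equations for an AR(p) process read, in matrix form,
  Gamma_p phi = r_p,   with   (Gamma_p)_{ij} = gamma(|i - j|),
                       (r_p)_i = gamma(i),   i,j = 1..p.
Substitute the sample gammas (Toeplitz matrix and right-hand side of size 2):
  Gamma_p = [[6.3736, -0.8254], [-0.8254, 6.3736]]
  r_p     = [-0.8254, 4.6315]
Written out:
  6.3736 phi_1 - 0.8254 phi_2 = -0.8254
  -0.8254 phi_1 + 6.3736 phi_2 = 4.6315
Solve by Cramer's rule:
  det = gamma(0)^2 - gamma(1)^2 = (6.3736)^2 - (-0.8254)^2 = 40.62277696 - 0.68128516 = 39.9414918
  phi_hat_1 = [gamma(1) gamma(0) - gamma(1) gamma(2)] / det = [(-0.8254)(6.3736) - (-0.8254)(4.6315)] / 39.9414918 = -1.43792934 / 39.9414918 = -0.036
  phi_hat_2 = [gamma(0) gamma(2) - gamma(1)^2] / det = [(6.3736)(4.6315) - (-0.8254)^2] / 39.9414918 = 28.83804324 / 39.9414918 = 0.722
So phi_hat = [-0.0360, 0.7220].
Therefore phi_hat_2 = 0.7220.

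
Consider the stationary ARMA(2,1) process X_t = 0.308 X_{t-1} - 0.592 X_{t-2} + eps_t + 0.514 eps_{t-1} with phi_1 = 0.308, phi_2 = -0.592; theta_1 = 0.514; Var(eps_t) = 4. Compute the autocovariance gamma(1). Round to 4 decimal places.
\gamma(1) = 3.1024

Multiply the model equation by X_{t-k} and take expectations. With theta_0 = psi_0 = 1 and psi_j the MA(infinity) weights, this gives
  gamma(k) - sum_i phi_i gamma(k-i) = c_k,
  c_k = sigma^2 * sum_{j=k..q} theta_j psi_{j-k}   (c_k = 0 for k > q),
using gamma(-m) = gamma(m).
psi-weights needed (psi_j = theta_j + sum_i phi_i psi_{j-i}):
  psi_1 = theta_1 + phi_1 = 0.514 + (0.308) = 0.822
Right-hand sides:
  c_0 = sigma^2 (1 + theta_1 psi_1) = 4 * (1 + (0.514)(0.822)) = 4 * 1.422508 = 5.690032
  c_1 = sigma^2 theta_1 = 4 * (0.514) = 2.056
  c_2 = 0
Equations for k = 0, 1, 2 (AR order 2, c_2 = 0):
  (E0) gamma(0) = phi_1 gamma(1) + phi_2 gamma(2) + c_0
  (E1) gamma(1) = phi_1 gamma(0) + phi_2 gamma(1) + c_1
  (E2) gamma(2) = phi_1 gamma(1) + phi_2 gamma(0)
From (E1): gamma(1) = A gamma(0) + B with
  A = phi_1 / (1 - phi_2) = 0.308 / 1.592 = 0.193467,   B = c_1 / (1 - phi_2) = 2.056 / 1.592 = 1.291457.
Insert (E2) into (E0): gamma(0) (1 - phi_2^2) = phi_1 (1 + phi_2) gamma(1) + c_0.
  phi_1 (1 + phi_2) = (0.308)(0.408) = 0.125664,   1 - phi_2^2 = 0.649536.
Replace gamma(1) by A gamma(0) + B and collect gamma(0):
  gamma(0) [0.649536 - (0.125664)(0.193467)] = (0.125664)(1.291457) + 5.690032
  gamma(0) * 0.625224 = 5.852322
  gamma(0) = 5.852322 / 0.625224 = 9.360358.
  gamma(1) = A gamma(0) + B = (0.193467)(9.360358) + (1.291457) = 3.102381.
Therefore gamma(1) = 3.1024 (to 4 decimal places).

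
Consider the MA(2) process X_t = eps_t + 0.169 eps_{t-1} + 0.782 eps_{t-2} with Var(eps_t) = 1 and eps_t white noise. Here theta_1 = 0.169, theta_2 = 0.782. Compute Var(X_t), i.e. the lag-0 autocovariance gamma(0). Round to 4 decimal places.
\gamma(0) = 1.6401

For an MA(q) process X_t = eps_t + sum_i theta_i eps_{t-i} with
Var(eps_t) = sigma^2, the variance is
  gamma(0) = sigma^2 * (1 + sum_i theta_i^2).
  sum_i theta_i^2 = (0.169)^2 + (0.782)^2 = 0.028561 + 0.611524 = 0.640085.
  gamma(0) = 1 * (1 + 0.640085) = 1 * 1.640085 = 1.640085, which rounds to 1.6401.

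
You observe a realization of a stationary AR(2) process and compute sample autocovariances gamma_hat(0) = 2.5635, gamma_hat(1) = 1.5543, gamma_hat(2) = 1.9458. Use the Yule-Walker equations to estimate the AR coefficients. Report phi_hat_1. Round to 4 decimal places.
\hat\phi_{1} = 0.2310

The Yule-Walker equations for an AR(p) process read, in matrix form,
  Gamma_p phi = r_p,   with   (Gamma_p)_{ij} = gamma(|i - j|),
                       (r_p)_i = gamma(i),   i,j = 1..p.
Substitute the sample gammas (Toeplitz matrix and right-hand side of size 2):
  Gamma_p = [[2.5635, 1.5543], [1.5543, 2.5635]]
  r_p     = [1.5543, 1.9458]
Written out:
  2.5635 phi_1 + 1.5543 phi_2 = 1.5543
  1.5543 phi_1 + 2.5635 phi_2 = 1.9458
Solve by Cramer's rule:
  det = gamma(0)^2 - gamma(1)^2 = (2.5635)^2 - (1.5543)^2 = 6.57153225 - 2.41584849 = 4.15568376
  phi_hat_1 = [gamma(1) gamma(0) - gamma(1) gamma(2)] / det = [(1.5543)(2.5635) - (1.5543)(1.9458)] / 4.15568376 = 0.96009111 / 4.15568376 = 0.231
  phi_hat_2 = [gamma(0) gamma(2) - gamma(1)^2] / det = [(2.5635)(1.9458) - (1.5543)^2] / 4.15568376 = 2.57220981 / 4.15568376 = 0.619
So phi_hat = [0.2310, 0.6190].
Therefore phi_hat_1 = 0.2310.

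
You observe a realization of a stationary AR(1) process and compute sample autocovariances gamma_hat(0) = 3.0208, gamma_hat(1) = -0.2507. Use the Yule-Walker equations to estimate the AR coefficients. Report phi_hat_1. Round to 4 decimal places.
\hat\phi_{1} = -0.0830

The Yule-Walker equations for an AR(p) process read, in matrix form,
  Gamma_p phi = r_p,   with   (Gamma_p)_{ij} = gamma(|i - j|),
                       (r_p)_i = gamma(i),   i,j = 1..p.
Substitute the sample gammas (Toeplitz matrix and right-hand side of size 1):
  Gamma_p = [[3.0208]]
  r_p     = [-0.2507]
With p = 1 this is the single equation gamma(0) phi_1 = gamma(1):
  phi_hat_1 = gamma(1) / gamma(0) = -0.2507 / 3.0208 = -0.0830.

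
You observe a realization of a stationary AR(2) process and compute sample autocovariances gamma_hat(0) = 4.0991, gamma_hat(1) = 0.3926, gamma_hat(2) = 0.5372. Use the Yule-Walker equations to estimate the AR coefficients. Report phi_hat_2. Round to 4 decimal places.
\hat\phi_{2} = 0.1230

The Yule-Walker equations for an AR(p) process read, in matrix form,
  Gamma_p phi = r_p,   with   (Gamma_p)_{ij} = gamma(|i - j|),
                       (r_p)_i = gamma(i),   i,j = 1..p.
Substitute the sample gammas (Toeplitz matrix and right-hand side of size 2):
  Gamma_p = [[4.0991, 0.3926], [0.3926, 4.0991]]
  r_p     = [0.3926, 0.5372]
Written out:
  4.0991 phi_1 + 0.3926 phi_2 = 0.3926
  0.3926 phi_1 + 4.0991 phi_2 = 0.5372
Solve by Cramer's rule:
  det = gamma(0)^2 - gamma(1)^2 = (4.0991)^2 - (0.3926)^2 = 16.80262081 - 0.15413476 = 16.64848605
  phi_hat_1 = [gamma(1) gamma(0) - gamma(1) gamma(2)] / det = [(0.3926)(4.0991) - (0.3926)(0.5372)] / 16.64848605 = 1.39840194 / 16.64848605 = 0.084
  phi_hat_2 = [gamma(0) gamma(2) - gamma(1)^2] / det = [(4.0991)(0.5372) - (0.3926)^2] / 16.64848605 = 2.04790176 / 16.64848605 = 0.123
So phi_hat = [0.0840, 0.1230].
Therefore phi_hat_2 = 0.1230.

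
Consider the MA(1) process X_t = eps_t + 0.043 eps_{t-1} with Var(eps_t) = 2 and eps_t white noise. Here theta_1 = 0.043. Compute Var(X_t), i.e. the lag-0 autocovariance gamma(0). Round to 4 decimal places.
\gamma(0) = 2.0037

For an MA(q) process X_t = eps_t + sum_i theta_i eps_{t-i} with
Var(eps_t) = sigma^2, the variance is
  gamma(0) = sigma^2 * (1 + sum_i theta_i^2).
  sum_i theta_i^2 = (0.043)^2 = 0.001849.
  gamma(0) = 2 * (1 + 0.001849) = 2 * 1.001849 = 2.003698, which rounds to 2.0037.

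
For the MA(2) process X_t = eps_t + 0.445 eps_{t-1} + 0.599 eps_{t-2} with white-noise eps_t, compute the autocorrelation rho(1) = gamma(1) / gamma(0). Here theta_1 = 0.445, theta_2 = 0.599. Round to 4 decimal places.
\rho(1) = 0.4571

For an MA(q) process with theta_0 = 1, the autocovariance is
  gamma(k) = sigma^2 * sum_{i=0..q-k} theta_i * theta_{i+k},
and rho(k) = gamma(k) / gamma(0). Sigma^2 cancels.
  numerator   = (1)*(0.445) + (0.445)*(0.599) = 0.711555.
  denominator = (1)^2 + (0.445)^2 + (0.599)^2 = 1.556826.
  rho(1) = 0.711555 / 1.556826 = 0.4571.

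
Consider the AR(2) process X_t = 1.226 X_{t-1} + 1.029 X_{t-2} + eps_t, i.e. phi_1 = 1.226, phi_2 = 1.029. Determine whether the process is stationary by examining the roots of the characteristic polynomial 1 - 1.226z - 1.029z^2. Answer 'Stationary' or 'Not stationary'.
\text{Not stationary}

The AR(p) characteristic polynomial is P(z) = 1 - 1.226z - 1.029z^2.
Stationarity requires all roots to lie outside the unit circle, i.e. |z| > 1 for every root.
Set 1 + (-1.226) z + (-1.029) z^2 = 0, i.e. a z^2 + b z + c = 0 with a = -1.029, b = -1.226, c = 1.
Discriminant D = b^2 - 4ac = (-1.226)^2 - 4*(-1.029)*1 = 1.503076 - (-4.116) = 5.619076.
D >= 0, so the roots are real: z = (-b +/- sqrt(D)) / (2a) = (1.226 +/- 2.370459) / (-2.058).
  z_1 = (1.226 + 2.370459) / (-2.058) = -1.7476,   |z_1| = 1.7476.
  z_2 = (1.226 - 2.370459) / (-2.058) = 0.5561,   |z_2| = 0.5561.
Moduli of all roots: 1.7476, 0.5561.
All moduli strictly greater than 1? No.
Verdict: Not stationary.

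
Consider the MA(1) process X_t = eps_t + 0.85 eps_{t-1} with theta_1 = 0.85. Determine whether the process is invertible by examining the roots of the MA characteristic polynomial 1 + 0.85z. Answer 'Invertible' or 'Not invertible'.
\text{Invertible}

The MA(q) characteristic polynomial is P(z) = 1 + 0.85z.
Invertibility requires all roots to lie outside the unit circle, i.e. |z| > 1 for every root.
This is linear in z: 1 + (0.85) z = 0  =>  z = -1/(0.85) = -1.176471,  |z| = 1.176471.
Moduli of all roots: 1.1765.
All moduli strictly greater than 1? Yes.
Verdict: Invertible.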